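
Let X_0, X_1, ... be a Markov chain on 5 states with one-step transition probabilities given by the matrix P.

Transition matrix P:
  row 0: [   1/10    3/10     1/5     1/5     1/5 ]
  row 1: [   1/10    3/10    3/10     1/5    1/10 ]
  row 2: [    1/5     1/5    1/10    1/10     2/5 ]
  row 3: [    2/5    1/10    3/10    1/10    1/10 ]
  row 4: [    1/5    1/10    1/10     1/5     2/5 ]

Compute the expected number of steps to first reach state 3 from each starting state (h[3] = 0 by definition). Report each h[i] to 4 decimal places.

First-step conditioning: h[3] = 0; for i ≠ 3, h[i] = 1 + Σ_k P[i][k]·h[k].
  h[0] = 1 + 1/10·h[0] + 3/10·h[1] + 1/5·h[2] + 1/5·h[4]
  h[1] = 1 + 1/10·h[0] + 3/10·h[1] + 3/10·h[2] + 1/10·h[4]
  h[2] = 1 + 1/5·h[0] + 1/5·h[1] + 1/10·h[2] + 2/5·h[4]
  h[4] = 1 + 1/5·h[0] + 1/10·h[1] + 1/10·h[2] + 2/5·h[4]
Solving the 4×4 linear system over states ≠ 3 gives exactly h = [2970/541, 3000/541, 3230/541, 0, 2930/541] (h[3] = 0 is the target).

h = [5.4898, 5.5453, 5.9704, 0.0000, 5.4159]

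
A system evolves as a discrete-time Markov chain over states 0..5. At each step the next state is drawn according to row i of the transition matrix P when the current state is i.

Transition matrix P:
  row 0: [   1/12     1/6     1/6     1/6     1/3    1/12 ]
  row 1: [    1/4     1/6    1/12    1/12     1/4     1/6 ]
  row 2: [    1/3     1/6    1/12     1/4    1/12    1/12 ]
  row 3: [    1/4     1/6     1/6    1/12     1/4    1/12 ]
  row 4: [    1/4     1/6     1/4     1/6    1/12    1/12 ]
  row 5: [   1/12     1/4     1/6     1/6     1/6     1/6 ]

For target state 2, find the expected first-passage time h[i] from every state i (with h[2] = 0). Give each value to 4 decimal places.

First-step conditioning: h[2] = 0; for i ≠ 2, h[i] = 1 + Σ_k P[i][k]·h[k].
  h[0] = 1 + 1/12·h[0] + 1/6·h[1] + 1/6·h[3] + 1/3·h[4] + 1/12·h[5]
  h[1] = 1 + 1/4·h[0] + 1/6·h[1] + 1/12·h[3] + 1/4·h[4] + 1/6·h[5]
  h[3] = 1 + 1/4·h[0] + 1/6·h[1] + 1/12·h[3] + 1/4·h[4] + 1/12·h[5]
  h[4] = 1 + 1/4·h[0] + 1/6·h[1] + 1/6·h[3] + 1/12·h[4] + 1/12·h[5]
  h[5] = 1 + 1/12·h[0] + 1/4·h[1] + 1/6·h[3] + 1/6·h[4] + 1/6·h[5]
Solving the 5×5 linear system over states ≠ 2 gives exactly h = [6812/1167, 111392/17505, 0, 102704/17505, 95368/17505, 11584/1945] (h[2] = 0 is the target).

h = [5.8372, 6.3634, 0.0000, 5.8671, 5.4480, 5.9558]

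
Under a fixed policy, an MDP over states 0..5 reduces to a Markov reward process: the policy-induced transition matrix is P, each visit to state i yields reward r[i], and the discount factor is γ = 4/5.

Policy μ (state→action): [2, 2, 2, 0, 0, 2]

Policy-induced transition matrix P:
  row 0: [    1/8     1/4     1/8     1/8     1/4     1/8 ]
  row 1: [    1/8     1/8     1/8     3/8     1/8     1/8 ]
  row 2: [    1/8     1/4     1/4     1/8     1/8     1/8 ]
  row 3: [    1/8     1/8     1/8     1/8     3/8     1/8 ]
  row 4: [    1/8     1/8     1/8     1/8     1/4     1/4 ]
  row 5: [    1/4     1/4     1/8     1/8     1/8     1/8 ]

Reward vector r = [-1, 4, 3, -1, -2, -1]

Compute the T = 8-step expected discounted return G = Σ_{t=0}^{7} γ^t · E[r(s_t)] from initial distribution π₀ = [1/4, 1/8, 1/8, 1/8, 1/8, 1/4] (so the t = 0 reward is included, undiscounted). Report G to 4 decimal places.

t=0: π = [0.2500, 0.1250, 0.1250, 0.1250, 0.1250, 0.2500], E[r] = 0.0000, γ^t·E[r] = 0.000000, running G = 0.000000
t=1: π = [0.1563, 0.2031, 0.1406, 0.1563, 0.2031, 0.1406], E[r] = 0.3750, γ^t·E[r] = 0.300000, running G = 0.300000
t=2: π = [0.1426, 0.1797, 0.1426, 0.1758, 0.2090, 0.1504], E[r] = 0.2598, γ^t·E[r] = 0.166250, running G = 0.466250
t=3: π = [0.1438, 0.1794, 0.1428, 0.1699, 0.2129, 0.1511], E[r] = 0.2556, γ^t·E[r] = 0.130875, running G = 0.597125
t=4: π = [0.1439, 0.1797, 0.1429, 0.1699, 0.2121, 0.1516], E[r] = 0.2579, γ^t·E[r] = 0.105650, running G = 0.702775
t=5: π = [0.1440, 0.1798, 0.1429, 0.1699, 0.2120, 0.1515], E[r] = 0.2584, γ^t·E[r] = 0.084685, running G = 0.787460
t=6: π = [0.1439, 0.1798, 0.1429, 0.1699, 0.2120, 0.1515], E[r] = 0.2584, γ^t·E[r] = 0.067739, running G = 0.855199
t=7: π = [0.1439, 0.1798, 0.1429, 0.1699, 0.2120, 0.1515], E[r] = 0.2584, γ^t·E[r] = 0.054187, running G = 0.909386

G = 0.9094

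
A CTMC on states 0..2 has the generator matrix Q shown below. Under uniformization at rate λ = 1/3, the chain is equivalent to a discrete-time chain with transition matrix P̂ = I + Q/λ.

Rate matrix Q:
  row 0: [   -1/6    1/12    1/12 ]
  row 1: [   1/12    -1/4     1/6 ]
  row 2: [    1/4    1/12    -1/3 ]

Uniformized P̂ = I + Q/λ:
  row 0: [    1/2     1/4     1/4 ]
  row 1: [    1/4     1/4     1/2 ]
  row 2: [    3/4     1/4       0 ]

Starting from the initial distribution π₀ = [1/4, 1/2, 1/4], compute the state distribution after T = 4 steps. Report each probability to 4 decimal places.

π = [0.5010, 0.2500, 0.2490]

t=0: π = [0.2500, 0.5000, 0.2500]
t=1: π = [0.4375, 0.2500, 0.3125]
t=2: π = [0.5156, 0.2500, 0.2344]
t=3: π = [0.4961, 0.2500, 0.2539]
t=4: π = [0.5010, 0.2500, 0.2490]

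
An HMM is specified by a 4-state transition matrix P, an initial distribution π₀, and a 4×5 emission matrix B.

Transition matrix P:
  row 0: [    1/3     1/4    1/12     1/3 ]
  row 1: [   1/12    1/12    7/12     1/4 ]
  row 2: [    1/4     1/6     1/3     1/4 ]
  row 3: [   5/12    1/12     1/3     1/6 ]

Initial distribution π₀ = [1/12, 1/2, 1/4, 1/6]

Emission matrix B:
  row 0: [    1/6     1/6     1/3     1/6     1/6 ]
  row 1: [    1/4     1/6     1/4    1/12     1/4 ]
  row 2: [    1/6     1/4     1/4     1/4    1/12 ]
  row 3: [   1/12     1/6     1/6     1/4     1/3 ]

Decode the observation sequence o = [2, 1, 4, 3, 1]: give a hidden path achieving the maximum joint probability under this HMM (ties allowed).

path = [1, 2, 3, 2, 2]

t=0: δ = [2.778e-02, 1.250e-01, 6.250e-02, 2.778e-02]  (obs o_0=2)
t=1: δ = [2.604e-03, 1.736e-03, 1.823e-02, 5.208e-03]  ψ = [2, 1, 1, 1]  (obs o_1=1)
t=2: δ = [7.595e-04, 7.595e-04, 5.064e-04, 1.519e-03]  ψ = [2, 2, 2, 2]  (obs o_2=4)
t=3: δ = [1.055e-04, 1.582e-05, 1.266e-04, 6.330e-05]  ψ = [3, 0, 3, 0]  (obs o_3=3)
t=4: δ = [5.861e-06, 4.396e-06, 1.055e-05, 5.861e-06]  ψ = [0, 0, 2, 0]  (obs o_4=1)
backtrack: best end state = 2; path = [1, 2, 3, 2, 2]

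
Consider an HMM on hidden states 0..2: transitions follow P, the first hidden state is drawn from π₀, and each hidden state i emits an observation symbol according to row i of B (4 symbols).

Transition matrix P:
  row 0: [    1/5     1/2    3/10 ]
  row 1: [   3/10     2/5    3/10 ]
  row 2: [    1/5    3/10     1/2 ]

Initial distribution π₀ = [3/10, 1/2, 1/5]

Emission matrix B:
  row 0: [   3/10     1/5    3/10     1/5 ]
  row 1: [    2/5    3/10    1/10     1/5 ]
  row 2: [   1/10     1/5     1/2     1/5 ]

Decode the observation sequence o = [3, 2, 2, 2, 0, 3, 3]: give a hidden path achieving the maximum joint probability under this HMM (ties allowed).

t=0: δ = [6.000e-02, 1.000e-01, 4.000e-02]  (obs o_0=3)
t=1: δ = [9.000e-03, 4.000e-03, 1.500e-02]  ψ = [1, 1, 1]  (obs o_1=2)
t=2: δ = [9.000e-04, 4.500e-04, 3.750e-03]  ψ = [2, 0, 2]  (obs o_2=2)
t=3: δ = [2.250e-04, 1.125e-04, 9.375e-04]  ψ = [2, 2, 2]  (obs o_3=2)
t=4: δ = [5.625e-05, 1.125e-04, 4.688e-05]  ψ = [2, 2, 2]  (obs o_4=0)
t=5: δ = [6.750e-06, 9.000e-06, 6.750e-06]  ψ = [1, 1, 1]  (obs o_5=3)
t=6: δ = [5.400e-07, 7.200e-07, 6.750e-07]  ψ = [1, 1, 2]  (obs o_6=3)
backtrack: best end state = 1; path = [1, 2, 2, 2, 1, 1, 1]

path = [1, 2, 2, 2, 1, 1, 1]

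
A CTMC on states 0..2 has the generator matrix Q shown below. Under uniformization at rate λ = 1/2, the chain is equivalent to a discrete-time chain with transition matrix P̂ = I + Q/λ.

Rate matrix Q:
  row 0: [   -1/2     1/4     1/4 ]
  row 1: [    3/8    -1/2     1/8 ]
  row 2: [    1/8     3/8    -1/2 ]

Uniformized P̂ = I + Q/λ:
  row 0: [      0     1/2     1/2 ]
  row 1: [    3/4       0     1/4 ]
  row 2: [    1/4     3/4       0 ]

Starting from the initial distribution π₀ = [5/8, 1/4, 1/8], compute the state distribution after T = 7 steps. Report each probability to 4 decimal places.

π = [0.3560, 0.3765, 0.2676]

t=0: π = [0.6250, 0.2500, 0.1250]
t=1: π = [0.2188, 0.4063, 0.3750]
t=2: π = [0.3984, 0.3906, 0.2109]
t=3: π = [0.3457, 0.3574, 0.2969]
t=4: π = [0.3423, 0.3955, 0.2622]
t=5: π = [0.3622, 0.3678, 0.2700]
t=6: π = [0.3434, 0.3836, 0.2730]
t=7: π = [0.3560, 0.3765, 0.2676]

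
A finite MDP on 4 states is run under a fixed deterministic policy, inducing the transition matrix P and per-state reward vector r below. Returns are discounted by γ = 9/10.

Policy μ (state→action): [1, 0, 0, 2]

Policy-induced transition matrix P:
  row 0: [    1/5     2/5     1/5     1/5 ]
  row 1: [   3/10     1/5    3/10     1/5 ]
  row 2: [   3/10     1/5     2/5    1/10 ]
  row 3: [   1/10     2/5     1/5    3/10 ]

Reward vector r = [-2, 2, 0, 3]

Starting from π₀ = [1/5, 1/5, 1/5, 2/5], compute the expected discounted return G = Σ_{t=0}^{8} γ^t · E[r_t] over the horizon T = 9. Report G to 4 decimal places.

G = 4.8455

t=0: π = [0.2000, 0.2000, 0.2000, 0.4000], E[r] = 1.2000, γ^t·E[r] = 1.200000, running G = 1.200000
t=1: π = [0.2000, 0.3200, 0.2600, 0.2200], E[r] = 0.9000, γ^t·E[r] = 0.810000, running G = 2.010000
t=2: π = [0.2360, 0.2840, 0.2840, 0.1960], E[r] = 0.6840, γ^t·E[r] = 0.554040, running G = 2.564040
t=3: π = [0.2372, 0.2864, 0.2852, 0.1912], E[r] = 0.6720, γ^t·E[r] = 0.489888, running G = 3.053928
t=4: π = [0.2380, 0.2857, 0.2857, 0.1906], E[r] = 0.6671, γ^t·E[r] = 0.437671, running G = 3.491599
t=5: π = [0.2381, 0.2857, 0.2857, 0.1905], E[r] = 0.6668, γ^t·E[r] = 0.393727, running G = 3.885326
t=6: π = [0.2381, 0.2857, 0.2857, 0.1905], E[r] = 0.6667, γ^t·E[r] = 0.354299, running G = 4.239625
t=7: π = [0.2381, 0.2857, 0.2857, 0.1905], E[r] = 0.6667, γ^t·E[r] = 0.318866, running G = 4.558491
t=8: π = [0.2381, 0.2857, 0.2857, 0.1905], E[r] = 0.6667, γ^t·E[r] = 0.286978, running G = 4.845469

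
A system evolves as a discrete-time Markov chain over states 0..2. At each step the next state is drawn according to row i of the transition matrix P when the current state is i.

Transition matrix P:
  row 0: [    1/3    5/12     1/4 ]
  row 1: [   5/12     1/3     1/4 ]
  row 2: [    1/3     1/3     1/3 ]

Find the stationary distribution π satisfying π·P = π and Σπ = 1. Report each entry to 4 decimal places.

Balance equations π_j = Σ_i π_i·P[i][j]:
  π_0 = 1/3·π_0 + 5/12·π_1 + 1/3·π_2
  π_1 = 5/12·π_0 + 1/3·π_1 + 1/3·π_2
  normalize: π_0 + π_1 + π_2 = 1
Solving the linear system gives exactly π = [4/11, 4/11, 3/11].

π = [0.3636, 0.3636, 0.2727]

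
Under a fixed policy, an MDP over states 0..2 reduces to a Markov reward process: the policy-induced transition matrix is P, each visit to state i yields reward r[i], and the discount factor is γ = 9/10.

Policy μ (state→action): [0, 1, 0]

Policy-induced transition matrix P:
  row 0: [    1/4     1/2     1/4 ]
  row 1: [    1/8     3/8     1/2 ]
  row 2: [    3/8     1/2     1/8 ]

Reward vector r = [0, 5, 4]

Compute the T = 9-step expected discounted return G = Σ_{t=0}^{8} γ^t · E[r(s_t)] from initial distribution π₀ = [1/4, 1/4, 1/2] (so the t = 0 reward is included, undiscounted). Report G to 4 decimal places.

t=0: π = [0.2500, 0.2500, 0.5000], E[r] = 3.2500, γ^t·E[r] = 3.250000, running G = 3.250000
t=1: π = [0.2813, 0.4688, 0.2500], E[r] = 3.3438, γ^t·E[r] = 3.009375, running G = 6.259375
t=2: π = [0.2227, 0.4414, 0.3359], E[r] = 3.5508, γ^t·E[r] = 2.876133, running G = 9.135508
t=3: π = [0.2368, 0.4448, 0.3184], E[r] = 3.4976, γ^t·E[r] = 2.549720, running G = 11.685228
t=4: π = [0.2342, 0.4444, 0.3214], E[r] = 3.5076, γ^t·E[r] = 2.301356, running G = 13.986584
t=5: π = [0.2346, 0.4445, 0.3209], E[r] = 3.5059, γ^t·E[r] = 2.070224, running G = 16.056808
t=6: π = [0.2346, 0.4444, 0.3210], E[r] = 3.5062, γ^t·E[r] = 1.863342, running G = 17.920151
t=7: π = [0.2346, 0.4444, 0.3210], E[r] = 3.5062, γ^t·E[r] = 1.676989, running G = 19.597140
t=8: π = [0.2346, 0.4444, 0.3210], E[r] = 3.5062, γ^t·E[r] = 1.509293, running G = 21.106432

G = 21.1064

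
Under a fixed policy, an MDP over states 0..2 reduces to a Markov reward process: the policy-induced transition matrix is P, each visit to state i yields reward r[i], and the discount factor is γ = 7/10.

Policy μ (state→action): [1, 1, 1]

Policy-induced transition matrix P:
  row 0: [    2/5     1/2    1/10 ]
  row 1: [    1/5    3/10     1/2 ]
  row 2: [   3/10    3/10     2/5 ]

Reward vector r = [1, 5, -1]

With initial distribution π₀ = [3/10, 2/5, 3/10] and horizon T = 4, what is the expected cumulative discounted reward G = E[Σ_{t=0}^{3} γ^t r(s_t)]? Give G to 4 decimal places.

t=0: π = [0.3000, 0.4000, 0.3000], E[r] = 2.0000, γ^t·E[r] = 2.000000, running G = 2.000000
t=1: π = [0.2900, 0.3600, 0.3500], E[r] = 1.7400, γ^t·E[r] = 1.218000, running G = 3.218000
t=2: π = [0.2930, 0.3580, 0.3490], E[r] = 1.7340, γ^t·E[r] = 0.849660, running G = 4.067660
t=3: π = [0.2935, 0.3586, 0.3479], E[r] = 1.7386, γ^t·E[r] = 0.596340, running G = 4.664000

G = 4.6640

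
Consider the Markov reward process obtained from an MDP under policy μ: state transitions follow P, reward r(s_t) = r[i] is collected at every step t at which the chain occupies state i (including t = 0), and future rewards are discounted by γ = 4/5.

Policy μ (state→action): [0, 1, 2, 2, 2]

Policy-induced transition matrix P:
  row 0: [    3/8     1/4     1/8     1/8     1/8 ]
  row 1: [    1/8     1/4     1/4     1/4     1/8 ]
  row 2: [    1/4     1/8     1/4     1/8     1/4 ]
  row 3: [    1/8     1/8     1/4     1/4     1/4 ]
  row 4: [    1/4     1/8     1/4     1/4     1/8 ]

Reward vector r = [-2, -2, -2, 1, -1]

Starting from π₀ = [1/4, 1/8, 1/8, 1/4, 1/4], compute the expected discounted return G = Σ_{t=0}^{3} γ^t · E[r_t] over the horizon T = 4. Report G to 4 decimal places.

G = -3.4065

t=0: π = [0.2500, 0.1250, 0.1250, 0.2500, 0.2500], E[r] = -1.0000, γ^t·E[r] = -1.000000, running G = -1.000000
t=1: π = [0.2344, 0.1719, 0.2188, 0.2031, 0.1719], E[r] = -1.2188, γ^t·E[r] = -0.975000, running G = -1.975000
t=2: π = [0.2324, 0.1758, 0.2207, 0.1934, 0.1777], E[r] = -1.2422, γ^t·E[r] = -0.795000, running G = -2.770000
t=3: π = [0.2329, 0.1760, 0.2209, 0.1934, 0.1768], E[r] = -1.2432, γ^t·E[r] = -0.636500, running G = -3.406500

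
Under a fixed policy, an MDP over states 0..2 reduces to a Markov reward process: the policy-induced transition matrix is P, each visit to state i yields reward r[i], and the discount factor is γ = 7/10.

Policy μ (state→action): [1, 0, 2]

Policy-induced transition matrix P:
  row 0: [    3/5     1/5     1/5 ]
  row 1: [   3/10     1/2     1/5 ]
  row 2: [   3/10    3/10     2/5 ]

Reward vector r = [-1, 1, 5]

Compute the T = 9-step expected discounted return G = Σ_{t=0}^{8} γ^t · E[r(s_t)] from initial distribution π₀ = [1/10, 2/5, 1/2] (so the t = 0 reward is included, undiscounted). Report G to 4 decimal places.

t=0: π = [0.1000, 0.4000, 0.5000], E[r] = 2.8000, γ^t·E[r] = 2.800000, running G = 2.800000
t=1: π = [0.3300, 0.3700, 0.3000], E[r] = 1.5400, γ^t·E[r] = 1.078000, running G = 3.878000
t=2: π = [0.3990, 0.3410, 0.2600], E[r] = 1.2420, γ^t·E[r] = 0.608580, running G = 4.486580
t=3: π = [0.4197, 0.3283, 0.2520], E[r] = 1.1686, γ^t·E[r] = 0.400830, running G = 4.887410
t=4: π = [0.4259, 0.3237, 0.2504], E[r] = 1.1498, γ^t·E[r] = 0.276062, running G = 5.163472
t=5: π = [0.4278, 0.3221, 0.2501], E[r] = 1.1448, γ^t·E[r] = 0.192402, running G = 5.355874
t=6: π = [0.4283, 0.3217, 0.2500], E[r] = 1.1434, γ^t·E[r] = 0.134520, running G = 5.490394
t=7: π = [0.4285, 0.3215, 0.2500], E[r] = 1.1430, γ^t·E[r] = 0.094132, running G = 5.584526
t=8: π = [0.4285, 0.3214, 0.2500], E[r] = 1.1429, γ^t·E[r] = 0.065886, running G = 5.650412

G = 5.6504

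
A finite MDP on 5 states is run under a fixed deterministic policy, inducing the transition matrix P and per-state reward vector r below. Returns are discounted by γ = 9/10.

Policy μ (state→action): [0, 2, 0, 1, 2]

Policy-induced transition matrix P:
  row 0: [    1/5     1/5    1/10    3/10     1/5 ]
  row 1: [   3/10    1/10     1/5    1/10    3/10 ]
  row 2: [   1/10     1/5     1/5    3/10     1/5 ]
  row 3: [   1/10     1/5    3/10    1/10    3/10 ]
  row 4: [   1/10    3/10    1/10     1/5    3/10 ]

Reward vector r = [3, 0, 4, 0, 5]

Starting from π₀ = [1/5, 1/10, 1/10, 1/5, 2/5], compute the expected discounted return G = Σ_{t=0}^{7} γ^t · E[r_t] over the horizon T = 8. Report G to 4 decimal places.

t=0: π = [0.2000, 0.1000, 0.1000, 0.2000, 0.4000], E[r] = 3.0000, γ^t·E[r] = 3.000000, running G = 3.000000
t=1: π = [0.1400, 0.2300, 0.1600, 0.2000, 0.2700], E[r] = 2.4100, γ^t·E[r] = 2.169000, running G = 5.169000
t=2: π = [0.1600, 0.2040, 0.1790, 0.1870, 0.2700], E[r] = 2.5460, γ^t·E[r] = 2.062260, running G = 7.231260
t=3: π = [0.1568, 0.2066, 0.1757, 0.1948, 0.2661], E[r] = 2.5037, γ^t·E[r] = 1.825197, running G = 9.056457
t=4: π = [0.1570, 0.2060, 0.1772, 0.1931, 0.2668], E[r] = 2.5135, γ^t·E[r] = 1.649114, running G = 10.705571
t=5: π = [0.1569, 0.2061, 0.1769, 0.1935, 0.2666], E[r] = 2.5113, γ^t·E[r] = 1.482909, running G = 12.188480
t=6: π = [0.1569, 0.2061, 0.1770, 0.1934, 0.2666], E[r] = 2.5118, γ^t·E[r] = 1.334883, running G = 13.523363
t=7: π = [0.1569, 0.2061, 0.1770, 0.1934, 0.2666], E[r] = 2.5117, γ^t·E[r] = 1.201342, running G = 14.724705

G = 14.7247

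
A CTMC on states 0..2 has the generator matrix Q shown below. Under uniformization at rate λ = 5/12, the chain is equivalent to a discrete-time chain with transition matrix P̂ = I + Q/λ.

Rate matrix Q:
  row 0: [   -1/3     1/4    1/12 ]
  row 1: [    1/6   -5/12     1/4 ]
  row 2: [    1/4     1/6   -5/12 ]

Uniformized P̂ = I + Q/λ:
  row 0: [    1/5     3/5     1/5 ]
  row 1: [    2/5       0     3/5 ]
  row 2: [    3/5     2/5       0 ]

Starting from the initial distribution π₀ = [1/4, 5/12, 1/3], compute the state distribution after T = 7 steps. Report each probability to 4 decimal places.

π = [0.3796, 0.3403, 0.2801]

t=0: π = [0.2500, 0.4167, 0.3333]
t=1: π = [0.4167, 0.2833, 0.3000]
t=2: π = [0.3767, 0.3700, 0.2533]
t=3: π = [0.3753, 0.3273, 0.2973]
t=4: π = [0.3844, 0.3441, 0.2715]
t=5: π = [0.3774, 0.3392, 0.2834]
t=6: π = [0.3812, 0.3398, 0.2790]
t=7: π = [0.3796, 0.3403, 0.2801]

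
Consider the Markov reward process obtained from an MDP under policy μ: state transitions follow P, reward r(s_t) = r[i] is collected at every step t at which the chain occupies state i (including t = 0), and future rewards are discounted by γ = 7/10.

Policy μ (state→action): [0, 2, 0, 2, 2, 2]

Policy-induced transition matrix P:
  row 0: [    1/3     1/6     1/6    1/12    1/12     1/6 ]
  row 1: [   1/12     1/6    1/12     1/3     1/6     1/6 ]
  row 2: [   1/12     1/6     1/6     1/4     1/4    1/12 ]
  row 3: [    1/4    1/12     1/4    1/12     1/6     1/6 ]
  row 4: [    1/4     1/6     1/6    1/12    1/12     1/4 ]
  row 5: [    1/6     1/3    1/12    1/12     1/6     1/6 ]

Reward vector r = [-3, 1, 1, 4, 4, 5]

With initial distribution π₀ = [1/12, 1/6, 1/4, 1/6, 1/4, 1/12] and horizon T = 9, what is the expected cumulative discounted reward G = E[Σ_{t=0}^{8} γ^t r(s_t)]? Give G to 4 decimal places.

t=0: π = [0.0833, 0.1667, 0.2500, 0.1667, 0.2500, 0.0833], E[r] = 2.2500, γ^t·E[r] = 2.250000, running G = 2.250000
t=1: π = [0.1806, 0.1667, 0.1597, 0.1667, 0.1597, 0.1667], E[r] = 1.9236, γ^t·E[r] = 1.346528, running G = 3.596528
t=2: π = [0.1968, 0.1806, 0.1528, 0.1516, 0.1516, 0.1667], E[r] = 1.7894, γ^t·E[r] = 0.876782, running G = 4.473310
t=3: π = [0.1970, 0.1818, 0.1504, 0.1539, 0.1504, 0.1666], E[r] = 1.7914, γ^t·E[r] = 0.614442, running G = 5.087753
t=4: π = [0.1972, 0.1816, 0.1505, 0.1538, 0.1503, 0.1667], E[r] = 1.7903, γ^t·E[r] = 0.429849, running G = 5.517602
t=5: π = [0.1972, 0.1816, 0.1505, 0.1538, 0.1503, 0.1666], E[r] = 1.7900, γ^t·E[r] = 0.300845, running G = 5.818447
t=6: π = [0.1972, 0.1816, 0.1505, 0.1538, 0.1503, 0.1666], E[r] = 1.7900, γ^t·E[r] = 0.210593, running G = 6.029039
t=7: π = [0.1972, 0.1816, 0.1505, 0.1538, 0.1503, 0.1666], E[r] = 1.7900, γ^t·E[r] = 0.147415, running G = 6.176454
t=8: π = [0.1972, 0.1816, 0.1505, 0.1538, 0.1503, 0.1666], E[r] = 1.7900, γ^t·E[r] = 0.103190, running G = 6.279644

G = 6.2796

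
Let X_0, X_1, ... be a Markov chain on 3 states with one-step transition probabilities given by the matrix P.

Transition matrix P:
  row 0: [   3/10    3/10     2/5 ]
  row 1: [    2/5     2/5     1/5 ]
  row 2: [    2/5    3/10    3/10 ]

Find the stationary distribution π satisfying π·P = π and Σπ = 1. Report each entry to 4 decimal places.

Balance equations π_j = Σ_i π_i·P[i][j]:
  π_0 = 3/10·π_0 + 2/5·π_1 + 2/5·π_2
  π_1 = 3/10·π_0 + 2/5·π_1 + 3/10·π_2
  normalize: π_0 + π_1 + π_2 = 1
Solving the linear system gives exactly π = [4/11, 1/3, 10/33].

π = [0.3636, 0.3333, 0.3030]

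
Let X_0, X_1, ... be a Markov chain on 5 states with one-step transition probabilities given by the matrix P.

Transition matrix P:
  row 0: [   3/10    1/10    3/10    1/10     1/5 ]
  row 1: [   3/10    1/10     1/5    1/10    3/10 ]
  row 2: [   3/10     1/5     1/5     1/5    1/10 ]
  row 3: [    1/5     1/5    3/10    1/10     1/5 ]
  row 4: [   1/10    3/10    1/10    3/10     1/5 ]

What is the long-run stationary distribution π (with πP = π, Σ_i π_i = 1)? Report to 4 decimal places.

Balance equations π_j = Σ_i π_i·P[i][j]:
  π_0 = 3/10·π_0 + 3/10·π_1 + 3/10·π_2 + 1/5·π_3 + 1/10·π_4
  π_1 = 1/10·π_0 + 1/10·π_1 + 1/5·π_2 + 1/5·π_3 + 3/10·π_4
  π_2 = 3/10·π_0 + 1/5·π_1 + 1/5·π_2 + 3/10·π_3 + 1/10·π_4
  π_3 = 1/10·π_0 + 1/10·π_1 + 1/5·π_2 + 1/10·π_3 + 3/10·π_4
  normalize: π_0 + π_1 + π_2 + π_3 + π_4 = 1
Solving the linear system gives exactly π = [373/1524, 473/2667, 393/1778, 430/2667, 2087/10668].

π = [0.2448, 0.1774, 0.2210, 0.1612, 0.1956]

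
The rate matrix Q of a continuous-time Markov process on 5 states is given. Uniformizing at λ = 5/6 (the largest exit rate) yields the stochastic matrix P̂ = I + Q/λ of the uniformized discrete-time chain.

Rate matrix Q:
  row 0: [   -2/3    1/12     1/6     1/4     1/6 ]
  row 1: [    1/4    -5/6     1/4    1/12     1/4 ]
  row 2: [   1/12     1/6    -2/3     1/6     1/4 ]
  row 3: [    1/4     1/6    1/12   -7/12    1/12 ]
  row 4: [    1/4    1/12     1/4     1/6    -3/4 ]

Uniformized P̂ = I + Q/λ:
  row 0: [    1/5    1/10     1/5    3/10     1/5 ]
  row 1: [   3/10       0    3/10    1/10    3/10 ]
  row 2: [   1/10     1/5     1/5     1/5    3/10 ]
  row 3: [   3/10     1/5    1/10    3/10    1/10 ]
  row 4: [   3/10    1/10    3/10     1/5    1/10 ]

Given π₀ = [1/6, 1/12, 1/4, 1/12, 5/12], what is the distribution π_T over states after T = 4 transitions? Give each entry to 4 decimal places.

t=0: π = [0.1667, 0.0833, 0.2500, 0.0833, 0.4167]
t=1: π = [0.2333, 0.1250, 0.2417, 0.2167, 0.1833]
t=2: π = [0.2283, 0.1333, 0.2092, 0.2325, 0.1967]
t=3: π = [0.2353, 0.1308, 0.2098, 0.2328, 0.1913]
t=4: π = [0.2345, 0.1312, 0.2089, 0.2337, 0.1917]

π = [0.2345, 0.1312, 0.2089, 0.2337, 0.1917]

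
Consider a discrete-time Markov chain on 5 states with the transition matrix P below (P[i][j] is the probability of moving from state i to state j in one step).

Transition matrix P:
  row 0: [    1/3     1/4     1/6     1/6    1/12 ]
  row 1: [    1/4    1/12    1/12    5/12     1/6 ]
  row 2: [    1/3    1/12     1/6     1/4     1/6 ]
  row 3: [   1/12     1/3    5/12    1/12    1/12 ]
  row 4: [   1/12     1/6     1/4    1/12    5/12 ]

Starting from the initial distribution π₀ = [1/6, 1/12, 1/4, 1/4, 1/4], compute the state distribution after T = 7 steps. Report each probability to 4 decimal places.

t=0: π = [0.1667, 0.0833, 0.2500, 0.2500, 0.2500]
t=1: π = [0.2014, 0.1944, 0.2431, 0.1667, 0.1944]
t=2: π = [0.2269, 0.1748, 0.2083, 0.2054, 0.1846]
t=3: π = [0.2213, 0.1879, 0.2188, 0.1952, 0.1768]
t=4: π = [0.2247, 0.1837, 0.2145, 0.2009, 0.1762]
t=5: π = [0.2238, 0.1857, 0.2163, 0.1991, 0.1752]
t=6: π = [0.2243, 0.1850, 0.2156, 0.1999, 0.1752]
t=7: π = [0.2241, 0.1853, 0.2158, 0.1996, 0.1751]

π = [0.2241, 0.1853, 0.2158, 0.1996, 0.1751]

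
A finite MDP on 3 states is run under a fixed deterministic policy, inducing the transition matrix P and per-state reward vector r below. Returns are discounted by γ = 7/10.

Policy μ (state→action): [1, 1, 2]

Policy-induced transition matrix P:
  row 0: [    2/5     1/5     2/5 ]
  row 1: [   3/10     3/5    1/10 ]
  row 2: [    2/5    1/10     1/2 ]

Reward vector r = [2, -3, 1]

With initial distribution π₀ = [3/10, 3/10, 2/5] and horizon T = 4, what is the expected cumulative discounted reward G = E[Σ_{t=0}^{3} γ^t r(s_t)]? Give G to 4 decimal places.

G = 0.4968

t=0: π = [0.3000, 0.3000, 0.4000], E[r] = 0.1000, γ^t·E[r] = 0.100000, running G = 0.100000
t=1: π = [0.3700, 0.2800, 0.3500], E[r] = 0.2500, γ^t·E[r] = 0.175000, running G = 0.275000
t=2: π = [0.3720, 0.2770, 0.3510], E[r] = 0.2640, γ^t·E[r] = 0.129360, running G = 0.404360
t=3: π = [0.3723, 0.2757, 0.3520], E[r] = 0.2695, γ^t·E[r] = 0.092439, running G = 0.496799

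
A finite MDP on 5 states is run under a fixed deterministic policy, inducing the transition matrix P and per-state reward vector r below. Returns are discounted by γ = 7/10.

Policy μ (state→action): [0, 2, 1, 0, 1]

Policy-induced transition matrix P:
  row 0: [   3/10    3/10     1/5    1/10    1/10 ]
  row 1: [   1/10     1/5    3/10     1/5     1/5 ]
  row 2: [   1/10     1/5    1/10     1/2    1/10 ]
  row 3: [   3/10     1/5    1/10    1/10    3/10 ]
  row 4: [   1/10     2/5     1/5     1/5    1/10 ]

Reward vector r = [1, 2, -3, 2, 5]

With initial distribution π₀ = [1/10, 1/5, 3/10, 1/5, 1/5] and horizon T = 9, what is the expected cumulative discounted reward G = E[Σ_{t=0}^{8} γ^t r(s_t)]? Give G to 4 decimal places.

G = 4.1434

t=0: π = [0.1000, 0.2000, 0.3000, 0.2000, 0.2000], E[r] = 1.0000, γ^t·E[r] = 1.000000, running G = 1.000000
t=1: π = [0.1600, 0.2500, 0.1700, 0.2600, 0.1600], E[r] = 1.4700, γ^t·E[r] = 1.029000, running G = 2.029000
t=2: π = [0.1840, 0.2480, 0.1820, 0.2090, 0.1770], E[r] = 1.4370, γ^t·E[r] = 0.704130, running G = 2.733130
t=3: π = [0.1786, 0.2538, 0.1857, 0.2153, 0.1666], E[r] = 1.3927, γ^t·E[r] = 0.477696, running G = 3.210826
t=4: π = [0.1788, 0.2512, 0.1853, 0.2163, 0.1684], E[r] = 1.4001, γ^t·E[r] = 0.336174, running G = 3.547000
t=5: π = [0.1790, 0.2516, 0.1850, 0.2161, 0.1684], E[r] = 1.4013, γ^t·E[r] = 0.235523, running G = 3.782522
t=6: π = [0.1790, 0.2516, 0.1851, 0.2160, 0.1684], E[r] = 1.4008, γ^t·E[r] = 0.164806, running G = 3.947328
t=7: π = [0.1790, 0.2516, 0.1851, 0.2160, 0.1684], E[r] = 1.4008, γ^t·E[r] = 0.115361, running G = 4.062689
t=8: π = [0.1790, 0.2516, 0.1851, 0.2160, 0.1684], E[r] = 1.4008, γ^t·E[r] = 0.080755, running G = 4.143444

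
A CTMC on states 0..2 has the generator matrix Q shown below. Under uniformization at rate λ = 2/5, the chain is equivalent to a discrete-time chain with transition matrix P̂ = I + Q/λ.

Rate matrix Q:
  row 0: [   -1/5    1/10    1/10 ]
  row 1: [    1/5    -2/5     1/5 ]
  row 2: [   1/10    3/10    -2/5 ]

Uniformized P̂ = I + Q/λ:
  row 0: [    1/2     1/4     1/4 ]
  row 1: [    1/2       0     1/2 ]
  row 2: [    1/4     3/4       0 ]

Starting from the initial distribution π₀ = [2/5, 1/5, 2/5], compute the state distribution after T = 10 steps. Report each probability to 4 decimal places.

t=0: π = [0.4000, 0.2000, 0.4000]
t=1: π = [0.4000, 0.4000, 0.2000]
t=2: π = [0.4500, 0.2500, 0.3000]
t=3: π = [0.4250, 0.3375, 0.2375]
t=4: π = [0.4406, 0.2844, 0.2750]
t=5: π = [0.4313, 0.3164, 0.2523]
t=6: π = [0.4369, 0.2971, 0.2660]
t=7: π = [0.4335, 0.3087, 0.2578]
t=8: π = [0.4356, 0.3017, 0.2627]
t=9: π = [0.4343, 0.3059, 0.2597]
t=10: π = [0.4351, 0.3034, 0.2616]

π = [0.4351, 0.3034, 0.2616]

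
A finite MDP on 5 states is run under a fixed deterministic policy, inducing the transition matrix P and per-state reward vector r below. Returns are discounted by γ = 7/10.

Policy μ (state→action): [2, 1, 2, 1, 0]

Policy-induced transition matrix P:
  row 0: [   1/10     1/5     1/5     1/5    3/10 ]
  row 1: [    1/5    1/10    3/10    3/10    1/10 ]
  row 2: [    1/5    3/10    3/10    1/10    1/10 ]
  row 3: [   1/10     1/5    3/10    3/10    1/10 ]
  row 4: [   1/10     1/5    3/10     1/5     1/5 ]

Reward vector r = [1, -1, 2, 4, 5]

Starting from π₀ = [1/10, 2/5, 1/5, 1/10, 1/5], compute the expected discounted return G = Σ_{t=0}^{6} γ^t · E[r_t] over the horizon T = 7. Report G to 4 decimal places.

G = 5.8602

t=0: π = [0.1000, 0.4000, 0.2000, 0.1000, 0.2000], E[r] = 1.5000, γ^t·E[r] = 1.500000, running G = 1.500000
t=1: π = [0.1600, 0.1800, 0.2900, 0.2300, 0.1400], E[r] = 2.1800, γ^t·E[r] = 1.526000, running G = 3.026000
t=2: π = [0.1470, 0.2110, 0.2840, 0.2120, 0.1460], E[r] = 2.0820, γ^t·E[r] = 1.020180, running G = 4.046180
t=3: π = [0.1495, 0.2073, 0.2853, 0.2139, 0.1440], E[r] = 2.0884, γ^t·E[r] = 0.716321, running G = 4.762501
t=4: π = [0.1493, 0.2078, 0.2851, 0.2136, 0.1443], E[r] = 2.0874, γ^t·E[r] = 0.501190, running G = 5.263691
t=5: π = [0.1493, 0.2077, 0.2851, 0.2136, 0.1443], E[r] = 2.0877, γ^t·E[r] = 0.350872, running G = 5.614563
t=6: π = [0.1493, 0.2077, 0.2851, 0.2136, 0.1443], E[r] = 2.0876, γ^t·E[r] = 0.245607, running G = 5.860170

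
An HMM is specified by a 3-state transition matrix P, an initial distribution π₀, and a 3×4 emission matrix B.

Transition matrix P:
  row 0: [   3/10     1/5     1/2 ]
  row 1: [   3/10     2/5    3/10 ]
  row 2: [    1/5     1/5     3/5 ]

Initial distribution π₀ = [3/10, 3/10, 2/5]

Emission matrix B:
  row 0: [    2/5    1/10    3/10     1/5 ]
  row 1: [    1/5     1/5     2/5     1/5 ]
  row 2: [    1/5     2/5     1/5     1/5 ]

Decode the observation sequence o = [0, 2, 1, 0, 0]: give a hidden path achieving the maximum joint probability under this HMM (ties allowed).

path = [0, 2, 2, 2, 2]

t=0: δ = [1.200e-01, 6.000e-02, 8.000e-02]  (obs o_0=0)
t=1: δ = [1.080e-02, 9.600e-03, 1.200e-02]  ψ = [0, 0, 0]  (obs o_1=2)
t=2: δ = [3.240e-04, 7.680e-04, 2.880e-03]  ψ = [0, 1, 2]  (obs o_2=1)
t=3: δ = [2.304e-04, 1.152e-04, 3.456e-04]  ψ = [2, 2, 2]  (obs o_3=0)
t=4: δ = [2.765e-05, 1.382e-05, 4.147e-05]  ψ = [0, 2, 2]  (obs o_4=0)
backtrack: best end state = 2; path = [0, 2, 2, 2, 2]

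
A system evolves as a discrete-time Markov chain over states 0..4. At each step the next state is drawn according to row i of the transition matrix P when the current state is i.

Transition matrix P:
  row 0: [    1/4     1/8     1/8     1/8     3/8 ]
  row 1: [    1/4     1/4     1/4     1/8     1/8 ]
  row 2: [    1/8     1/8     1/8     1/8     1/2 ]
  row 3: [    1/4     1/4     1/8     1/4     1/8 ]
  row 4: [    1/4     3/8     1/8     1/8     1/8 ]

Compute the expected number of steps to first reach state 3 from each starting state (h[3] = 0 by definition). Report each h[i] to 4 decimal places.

h = [8.0000, 8.0000, 8.0000, 0.0000, 8.0000]

First-step conditioning: h[3] = 0; for i ≠ 3, h[i] = 1 + Σ_k P[i][k]·h[k].
  h[0] = 1 + 1/4·h[0] + 1/8·h[1] + 1/8·h[2] + 3/8·h[4]
  h[1] = 1 + 1/4·h[0] + 1/4·h[1] + 1/4·h[2] + 1/8·h[4]
  h[2] = 1 + 1/8·h[0] + 1/8·h[1] + 1/8·h[2] + 1/2·h[4]
  h[4] = 1 + 1/4·h[0] + 3/8·h[1] + 1/8·h[2] + 1/8·h[4]
Solving the 4×4 linear system over states ≠ 3 gives exactly h = [8, 8, 8, 0, 8] (h[3] = 0 is the target).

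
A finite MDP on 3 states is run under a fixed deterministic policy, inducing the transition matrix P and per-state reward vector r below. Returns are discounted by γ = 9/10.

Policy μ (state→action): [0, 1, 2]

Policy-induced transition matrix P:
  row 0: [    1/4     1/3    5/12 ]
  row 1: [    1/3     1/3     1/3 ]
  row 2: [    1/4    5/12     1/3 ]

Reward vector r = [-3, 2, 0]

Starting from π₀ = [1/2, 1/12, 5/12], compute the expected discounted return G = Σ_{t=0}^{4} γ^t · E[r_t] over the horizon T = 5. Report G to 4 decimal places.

G = -1.6153

t=0: π = [0.5000, 0.0833, 0.4167], E[r] = -1.3333, γ^t·E[r] = -1.333333, running G = -1.333333
t=1: π = [0.2569, 0.3681, 0.3750], E[r] = -0.0347, γ^t·E[r] = -0.031250, running G = -1.364583
t=2: π = [0.2807, 0.3646, 0.3547], E[r] = -0.1128, γ^t·E[r] = -0.091406, running G = -1.455990
t=3: π = [0.2804, 0.3629, 0.3567], E[r] = -0.1154, γ^t·E[r] = -0.084094, running G = -1.540083
t=4: π = [0.2802, 0.3631, 0.3567], E[r] = -0.1146, γ^t·E[r] = -0.075191, running G = -1.615275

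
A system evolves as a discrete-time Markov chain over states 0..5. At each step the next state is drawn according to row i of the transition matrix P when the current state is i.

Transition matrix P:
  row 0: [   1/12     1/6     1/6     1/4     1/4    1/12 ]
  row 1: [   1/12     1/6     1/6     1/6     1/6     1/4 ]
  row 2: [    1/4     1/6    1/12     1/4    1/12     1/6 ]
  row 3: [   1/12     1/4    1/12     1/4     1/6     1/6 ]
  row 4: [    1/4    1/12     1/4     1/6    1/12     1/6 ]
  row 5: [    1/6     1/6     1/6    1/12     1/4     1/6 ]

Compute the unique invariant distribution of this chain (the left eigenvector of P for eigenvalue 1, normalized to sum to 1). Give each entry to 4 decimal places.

Balance equations π_j = Σ_i π_i·P[i][j]:
  π_0 = 1/12·π_0 + 1/12·π_1 + 1/4·π_2 + 1/12·π_3 + 1/4·π_4 + 1/6·π_5
  π_1 = 1/6·π_0 + 1/6·π_1 + 1/6·π_2 + 1/4·π_3 + 1/12·π_4 + 1/6·π_5
  π_2 = 1/6·π_0 + 1/6·π_1 + 1/12·π_2 + 1/12·π_3 + 1/4·π_4 + 1/6·π_5
  π_3 = 1/4·π_0 + 1/6·π_1 + 1/4·π_2 + 1/4·π_3 + 1/6·π_4 + 1/12·π_5
  π_4 = 1/4·π_0 + 1/6·π_1 + 1/12·π_2 + 1/6·π_3 + 1/12·π_4 + 1/4·π_5
  normalize: π_0 + π_1 + π_2 + π_3 + π_4 + π_5 = 1
Solving the linear system gives exactly π = [7391/49135, 8301/49135, 7456/49135, 9532/49135, 1638/9827, 1653/9827].

π = [0.1504, 0.1689, 0.1517, 0.1940, 0.1667, 0.1682]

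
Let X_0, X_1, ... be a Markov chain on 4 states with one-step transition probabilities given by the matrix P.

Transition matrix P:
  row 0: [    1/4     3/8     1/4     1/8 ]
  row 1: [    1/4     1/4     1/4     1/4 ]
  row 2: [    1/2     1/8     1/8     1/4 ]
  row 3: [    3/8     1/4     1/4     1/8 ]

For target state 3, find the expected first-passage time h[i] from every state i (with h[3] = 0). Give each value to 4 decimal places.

First-step conditioning: h[3] = 0; for i ≠ 3, h[i] = 1 + Σ_k P[i][k]·h[k].
  h[0] = 1 + 1/4·h[0] + 3/8·h[1] + 1/4·h[2]
  h[1] = 1 + 1/4·h[0] + 1/4·h[1] + 1/4·h[2]
  h[2] = 1 + 1/2·h[0] + 1/8·h[1] + 1/8·h[2]
Solving the 3×3 linear system over states ≠ 3 gives exactly h = [324/61, 288/61, 296/61, 0] (h[3] = 0 is the target).

h = [5.3115, 4.7213, 4.8525, 0.0000]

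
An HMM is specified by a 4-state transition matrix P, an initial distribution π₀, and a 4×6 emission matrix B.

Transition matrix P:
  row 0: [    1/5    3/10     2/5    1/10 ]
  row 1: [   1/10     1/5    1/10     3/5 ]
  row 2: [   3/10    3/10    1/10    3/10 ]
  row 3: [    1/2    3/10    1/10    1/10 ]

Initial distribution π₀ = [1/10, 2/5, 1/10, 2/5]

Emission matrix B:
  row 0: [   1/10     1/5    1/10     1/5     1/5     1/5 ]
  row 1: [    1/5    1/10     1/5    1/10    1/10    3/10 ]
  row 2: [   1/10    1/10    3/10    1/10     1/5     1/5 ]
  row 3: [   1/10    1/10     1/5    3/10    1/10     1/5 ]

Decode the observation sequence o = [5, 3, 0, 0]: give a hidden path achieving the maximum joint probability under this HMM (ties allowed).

path = [1, 3, 1, 3]

t=0: δ = [2.000e-02, 1.200e-01, 2.000e-02, 8.000e-02]  (obs o_0=5)
t=1: δ = [8.000e-03, 2.400e-03, 1.200e-03, 2.160e-02]  ψ = [3, 1, 1, 1]  (obs o_1=3)
t=2: δ = [1.080e-03, 1.296e-03, 3.200e-04, 2.160e-04]  ψ = [3, 3, 0, 3]  (obs o_2=0)
t=3: δ = [2.160e-05, 6.480e-05, 4.320e-05, 7.776e-05]  ψ = [0, 0, 0, 1]  (obs o_3=0)
backtrack: best end state = 3; path = [1, 3, 1, 3]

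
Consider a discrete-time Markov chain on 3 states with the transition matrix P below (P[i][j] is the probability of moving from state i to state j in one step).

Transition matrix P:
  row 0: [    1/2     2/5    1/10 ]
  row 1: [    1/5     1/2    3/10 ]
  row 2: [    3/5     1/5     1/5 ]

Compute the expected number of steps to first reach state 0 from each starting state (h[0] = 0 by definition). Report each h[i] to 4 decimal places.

h = [0.0000, 3.2353, 2.0588]

First-step conditioning: h[0] = 0; for i ≠ 0, h[i] = 1 + Σ_k P[i][k]·h[k].
  h[1] = 1 + 1/2·h[1] + 3/10·h[2]
  h[2] = 1 + 1/5·h[1] + 1/5·h[2]
Solving the 2×2 linear system over states ≠ 0 gives exactly h = [0, 55/17, 35/17] (h[0] = 0 is the target).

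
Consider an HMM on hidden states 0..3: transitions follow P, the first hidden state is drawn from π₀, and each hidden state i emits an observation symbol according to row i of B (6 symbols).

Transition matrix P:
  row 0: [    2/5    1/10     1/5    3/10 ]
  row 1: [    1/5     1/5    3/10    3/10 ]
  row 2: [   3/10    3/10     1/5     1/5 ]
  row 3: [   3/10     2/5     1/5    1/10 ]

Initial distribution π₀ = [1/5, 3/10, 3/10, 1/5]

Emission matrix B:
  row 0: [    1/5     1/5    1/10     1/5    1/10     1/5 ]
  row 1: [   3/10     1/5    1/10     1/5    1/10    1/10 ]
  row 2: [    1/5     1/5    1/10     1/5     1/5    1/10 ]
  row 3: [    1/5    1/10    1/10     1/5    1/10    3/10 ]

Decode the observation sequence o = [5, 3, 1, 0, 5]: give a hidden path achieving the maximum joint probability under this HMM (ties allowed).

t=0: δ = [4.000e-02, 3.000e-02, 3.000e-02, 6.000e-02]  (obs o_0=5)
t=1: δ = [3.600e-03, 4.800e-03, 2.400e-03, 2.400e-03]  ψ = [3, 3, 3, 0]  (obs o_1=3)
t=2: δ = [2.880e-04, 1.920e-04, 2.880e-04, 1.440e-04]  ψ = [0, 1, 1, 1]  (obs o_2=1)
t=3: δ = [2.304e-05, 2.592e-05, 1.152e-05, 1.728e-05]  ψ = [0, 2, 0, 0]  (obs o_3=0)
t=4: δ = [1.843e-06, 6.912e-07, 7.776e-07, 2.333e-06]  ψ = [0, 3, 1, 1]  (obs o_4=5)
backtrack: best end state = 3; path = [3, 1, 2, 1, 3]

path = [3, 1, 2, 1, 3]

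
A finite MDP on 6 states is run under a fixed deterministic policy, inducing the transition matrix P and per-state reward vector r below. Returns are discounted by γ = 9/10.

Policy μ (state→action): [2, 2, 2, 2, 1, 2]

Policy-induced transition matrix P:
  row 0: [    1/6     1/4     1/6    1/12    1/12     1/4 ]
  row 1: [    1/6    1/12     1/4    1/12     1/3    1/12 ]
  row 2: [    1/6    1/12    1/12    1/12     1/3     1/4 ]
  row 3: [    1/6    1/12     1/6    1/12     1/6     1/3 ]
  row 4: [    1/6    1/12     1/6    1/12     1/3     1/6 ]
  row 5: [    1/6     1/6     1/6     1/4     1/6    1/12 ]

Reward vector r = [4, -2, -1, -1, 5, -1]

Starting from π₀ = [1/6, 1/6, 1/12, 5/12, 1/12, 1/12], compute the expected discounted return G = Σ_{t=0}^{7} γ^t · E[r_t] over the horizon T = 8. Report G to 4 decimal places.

G = 5.3879

t=0: π = [0.1667, 0.1667, 0.0833, 0.4167, 0.0833, 0.0833], E[r] = 0.1667, γ^t·E[r] = 0.166667, running G = 0.166667
t=1: π = [0.1667, 0.1181, 0.1736, 0.0972, 0.2083, 0.2361], E[r] = 0.9653, γ^t·E[r] = 0.868750, running G = 1.035417
t=2: π = [0.1667, 0.1308, 0.1620, 0.1227, 0.2361, 0.1817], E[r] = 1.1192, γ^t·E[r] = 0.906563, running G = 1.941979
t=3: π = [0.1667, 0.1263, 0.1641, 0.1136, 0.2409, 0.1885], E[r] = 1.1527, γ^t·E[r] = 0.840305, running G = 2.782284
t=4: π = [0.1667, 0.1268, 0.1635, 0.1147, 0.2413, 0.1869], E[r] = 1.1544, γ^t·E[r] = 0.757424, running G = 3.539708
t=5: π = [0.1667, 0.1267, 0.1636, 0.1145, 0.2414, 0.1872], E[r] = 1.1550, γ^t·E[r] = 0.681994, running G = 4.221702
t=6: π = [0.1667, 0.1267, 0.1636, 0.1145, 0.2414, 0.1871], E[r] = 1.1550, γ^t·E[r] = 0.613802, running G = 4.835503
t=7: π = [0.1667, 0.1267, 0.1636, 0.1145, 0.2414, 0.1871], E[r] = 1.1550, γ^t·E[r] = 0.552426, running G = 5.387929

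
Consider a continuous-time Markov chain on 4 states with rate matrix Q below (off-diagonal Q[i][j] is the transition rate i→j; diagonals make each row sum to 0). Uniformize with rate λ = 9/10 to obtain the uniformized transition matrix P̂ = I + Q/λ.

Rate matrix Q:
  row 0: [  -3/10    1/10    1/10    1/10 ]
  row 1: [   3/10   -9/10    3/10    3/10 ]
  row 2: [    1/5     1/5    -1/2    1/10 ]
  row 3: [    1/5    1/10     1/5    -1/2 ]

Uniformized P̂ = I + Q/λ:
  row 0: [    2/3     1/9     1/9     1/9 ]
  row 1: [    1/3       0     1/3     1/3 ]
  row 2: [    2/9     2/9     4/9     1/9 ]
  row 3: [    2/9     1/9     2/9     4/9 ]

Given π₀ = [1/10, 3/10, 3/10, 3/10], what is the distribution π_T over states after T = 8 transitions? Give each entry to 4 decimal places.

π = [0.4245, 0.1243, 0.2430, 0.2082]

t=0: π = [0.1000, 0.3000, 0.3000, 0.3000]
t=1: π = [0.3000, 0.1111, 0.3111, 0.2778]
t=2: π = [0.3679, 0.1333, 0.2704, 0.2284]
t=3: π = [0.4005, 0.1263, 0.2562, 0.2169]
t=4: π = [0.4143, 0.1255, 0.2487, 0.2115]
t=5: π = [0.4203, 0.1248, 0.2454, 0.2095]
t=6: π = [0.4229, 0.1245, 0.2439, 0.2087]
t=7: π = [0.4240, 0.1244, 0.2433, 0.2083]
t=8: π = [0.4245, 0.1243, 0.2430, 0.2082]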